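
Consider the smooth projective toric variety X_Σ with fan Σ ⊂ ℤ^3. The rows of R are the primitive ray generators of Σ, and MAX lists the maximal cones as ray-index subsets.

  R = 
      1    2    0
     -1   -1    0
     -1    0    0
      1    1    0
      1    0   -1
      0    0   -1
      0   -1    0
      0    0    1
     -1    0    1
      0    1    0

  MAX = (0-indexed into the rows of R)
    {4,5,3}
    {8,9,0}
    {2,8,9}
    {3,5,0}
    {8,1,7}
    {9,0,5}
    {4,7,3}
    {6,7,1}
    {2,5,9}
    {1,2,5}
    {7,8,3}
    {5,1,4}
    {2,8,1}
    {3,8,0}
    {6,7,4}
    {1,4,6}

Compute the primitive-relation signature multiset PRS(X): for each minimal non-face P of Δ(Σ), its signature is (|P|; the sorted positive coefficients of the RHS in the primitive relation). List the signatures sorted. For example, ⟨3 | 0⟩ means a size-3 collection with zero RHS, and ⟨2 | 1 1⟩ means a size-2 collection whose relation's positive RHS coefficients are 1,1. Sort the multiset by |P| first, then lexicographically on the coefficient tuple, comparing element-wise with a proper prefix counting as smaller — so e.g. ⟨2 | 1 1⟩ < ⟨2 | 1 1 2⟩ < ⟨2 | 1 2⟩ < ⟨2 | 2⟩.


Primitive collections (22):

  {1,3}:  v_{1} + v_{3} = 0  so sig = ⟨2 | 0⟩
  {4,8}:  v_{4} + v_{8} = 0  so sig = ⟨2 | 0⟩
  {5,7}:  v_{5} + v_{7} = 0  so sig = ⟨2 | 0⟩
  {6,9}:  v_{6} + v_{9} = 0  so sig = ⟨2 | 0⟩
  {0,1}:  v_{0} + v_{1} = v_{9}  so sig = ⟨2 | 1⟩
  {0,6}:  v_{0} + v_{6} = v_{3}  so sig = ⟨2 | 1⟩
  {1,9}:  v_{1} + v_{9} = v_{2}  so sig = ⟨2 | 1⟩
  {2,3}:  v_{2} + v_{3} = v_{9}  so sig = ⟨2 | 1⟩
  {2,4}:  v_{2} + v_{4} = v_{5}  so sig = ⟨2 | 1⟩
  {2,6}:  v_{2} + v_{6} = v_{1}  so sig = ⟨2 | 1⟩
  {2,7}:  v_{2} + v_{7} = v_{8}  so sig = ⟨2 | 1⟩
  {3,9}:  v_{3} + v_{9} = v_{0}  so sig = ⟨2 | 1⟩
  {5,8}:  v_{5} + v_{8} = v_{2}  so sig = ⟨2 | 1⟩
  {3,6}:  v_{3} + v_{6} = v_{4} + v_{7}  so sig = ⟨2 | 1 1⟩
  {4,9}:  v_{4} + v_{9} = v_{3} + v_{5}  so sig = ⟨2 | 1 1⟩
  {5,6}:  v_{5} + v_{6} = v_{1} + v_{4}  so sig = ⟨2 | 1 1⟩
  {6,8}:  v_{6} + v_{8} = v_{1} + v_{7}  so sig = ⟨2 | 1 1⟩
  {7,9}:  v_{7} + v_{9} = v_{3} + v_{8}  so sig = ⟨2 | 1 1⟩
  {0,4}:  v_{0} + v_{4} = 2·v_{3} + v_{5}  so sig = ⟨2 | 1 2⟩
  {0,7}:  v_{0} + v_{7} = 2·v_{3} + v_{8}  so sig = ⟨2 | 1 2⟩
  {0,2}:  v_{0} + v_{2} = 2·v_{9}  so sig = ⟨2 | 2⟩
  {1,4,7}:  v_{1} + v_{4} + v_{7} = v_{6}  so sig = ⟨3 | 1⟩

Sorted signature multiset PRS(X):
{ ⟨2 | 0⟩ ×4,  ⟨2 | 1⟩ ×9,  ⟨2 | 1 1⟩ ×5,  ⟨2 | 1 2⟩ ×2,  ⟨2 | 2⟩,  ⟨3 | 1⟩ }


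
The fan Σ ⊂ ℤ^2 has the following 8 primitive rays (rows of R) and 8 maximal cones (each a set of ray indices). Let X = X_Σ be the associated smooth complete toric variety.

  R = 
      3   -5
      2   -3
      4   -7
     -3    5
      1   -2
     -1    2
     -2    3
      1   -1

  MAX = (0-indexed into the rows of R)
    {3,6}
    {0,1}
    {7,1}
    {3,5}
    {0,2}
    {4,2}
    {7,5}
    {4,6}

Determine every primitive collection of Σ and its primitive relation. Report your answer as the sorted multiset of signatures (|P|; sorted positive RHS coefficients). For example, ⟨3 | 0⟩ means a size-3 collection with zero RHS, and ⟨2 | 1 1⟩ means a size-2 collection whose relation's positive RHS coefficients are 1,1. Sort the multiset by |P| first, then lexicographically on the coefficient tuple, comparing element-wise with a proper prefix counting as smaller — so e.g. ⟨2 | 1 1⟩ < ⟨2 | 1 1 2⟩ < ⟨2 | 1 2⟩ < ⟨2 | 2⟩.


Δ(Σ) — 8 vertices, 20 min non-faces:

  P={0,3}:  v_{0} + v_{3} = 0  so sig = ⟨2 | 0⟩
  P={1,6}:  v_{1} + v_{6} = 0  so sig = ⟨2 | 0⟩
  P={4,5}:  v_{4} + v_{5} = 0  so sig = ⟨2 | 0⟩
  P={0,4}:  v_{0} + v_{4} = v_{2}  so sig = ⟨2 | 1⟩
  P={0,5}:  v_{0} + v_{5} = v_{1}  so sig = ⟨2 | 1⟩
  P={0,6}:  v_{0} + v_{6} = v_{4}  so sig = ⟨2 | 1⟩
  P={1,3}:  v_{1} + v_{3} = v_{5}  so sig = ⟨2 | 1⟩
  P={1,4}:  v_{1} + v_{4} = v_{0}  so sig = ⟨2 | 1⟩
  P={1,5}:  v_{1} + v_{5} = v_{7}  so sig = ⟨2 | 1⟩
  P={2,3}:  v_{2} + v_{3} = v_{4}  so sig = ⟨2 | 1⟩
  P={2,5}:  v_{2} + v_{5} = v_{0}  so sig = ⟨2 | 1⟩
  P={3,4}:  v_{3} + v_{4} = v_{6}  so sig = ⟨2 | 1⟩
  P={4,7}:  v_{4} + v_{7} = v_{1}  so sig = ⟨2 | 1⟩
  P={5,6}:  v_{5} + v_{6} = v_{3}  so sig = ⟨2 | 1⟩
  P={6,7}:  v_{6} + v_{7} = v_{5}  so sig = ⟨2 | 1⟩
  P={2,7}:  v_{2} + v_{7} = v_{0} + v_{1}  so sig = ⟨2 | 1 1⟩
  P={0,7}:  v_{0} + v_{7} = 2·v_{1}  so sig = ⟨2 | 2⟩
  P={1,2}:  v_{1} + v_{2} = 2·v_{0}  so sig = ⟨2 | 2⟩
  P={2,6}:  v_{2} + v_{6} = 2·v_{4}  so sig = ⟨2 | 2⟩
  P={3,7}:  v_{3} + v_{7} = 2·v_{5}  so sig = ⟨2 | 2⟩

Hence PRS(X_Σ) =
    ⟨2 | 0⟩
    ⟨2 | 0⟩
    ⟨2 | 0⟩
    ⟨2 | 1⟩
    ⟨2 | 1⟩
    ⟨2 | 1⟩
    ⟨2 | 1⟩
    ⟨2 | 1⟩
    ⟨2 | 1⟩
    ⟨2 | 1⟩
    ⟨2 | 1⟩
    ⟨2 | 1⟩
    ⟨2 | 1⟩
    ⟨2 | 1⟩
    ⟨2 | 1⟩
    ⟨2 | 1 1⟩
    ⟨2 | 2⟩
    ⟨2 | 2⟩
    ⟨2 | 2⟩
    ⟨2 | 2⟩


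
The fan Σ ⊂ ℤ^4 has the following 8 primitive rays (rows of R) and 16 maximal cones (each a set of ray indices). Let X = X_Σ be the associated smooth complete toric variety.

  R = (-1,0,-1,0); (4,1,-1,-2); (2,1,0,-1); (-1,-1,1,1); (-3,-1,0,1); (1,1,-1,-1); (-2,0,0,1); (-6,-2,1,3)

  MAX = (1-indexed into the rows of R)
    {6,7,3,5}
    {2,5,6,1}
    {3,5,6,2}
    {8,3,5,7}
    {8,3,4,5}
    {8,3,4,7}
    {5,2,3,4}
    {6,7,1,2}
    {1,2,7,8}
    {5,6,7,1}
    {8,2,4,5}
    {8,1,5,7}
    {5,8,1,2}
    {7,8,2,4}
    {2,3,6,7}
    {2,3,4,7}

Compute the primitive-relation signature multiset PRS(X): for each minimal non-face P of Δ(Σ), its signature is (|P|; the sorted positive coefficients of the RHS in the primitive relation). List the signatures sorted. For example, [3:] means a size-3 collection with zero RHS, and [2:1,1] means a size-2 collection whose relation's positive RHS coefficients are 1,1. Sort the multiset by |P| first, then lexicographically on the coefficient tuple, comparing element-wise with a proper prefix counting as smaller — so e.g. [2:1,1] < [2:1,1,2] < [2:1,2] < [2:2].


7 minimal non-faces of Δ(Σ) (on 8 rays):

  • {4,6}:  v_{4} + v_{6} = 0  so sig = [2:]
  • {1,3}:  v_{1} + v_{3} = v_{6}  so sig = [2:1]
  • {1,4}:  v_{1} + v_{4} = v_{2} + v_{8}  so sig = [2:1,1]
  • {6,8}:  v_{6} + v_{8} = v_{5} + v_{7}  so sig = [2:1,1]
  • {2,3,8}:  v_{2} + v_{3} + v_{8} = 0  so sig = [3:]
  • {2,5,7}:  v_{2} + v_{5} + v_{7} = v_{1}  so sig = [3:1]
  • {4,5,7}:  v_{4} + v_{5} + v_{7} = v_{8}  so sig = [3:1]

so the primitive-relation signature multiset is
    |P|=2: 4 collections, coeffs (), (1), (1,1), (1,1)
    |P|=3: 3 collections, coeffs (), (1), (1)


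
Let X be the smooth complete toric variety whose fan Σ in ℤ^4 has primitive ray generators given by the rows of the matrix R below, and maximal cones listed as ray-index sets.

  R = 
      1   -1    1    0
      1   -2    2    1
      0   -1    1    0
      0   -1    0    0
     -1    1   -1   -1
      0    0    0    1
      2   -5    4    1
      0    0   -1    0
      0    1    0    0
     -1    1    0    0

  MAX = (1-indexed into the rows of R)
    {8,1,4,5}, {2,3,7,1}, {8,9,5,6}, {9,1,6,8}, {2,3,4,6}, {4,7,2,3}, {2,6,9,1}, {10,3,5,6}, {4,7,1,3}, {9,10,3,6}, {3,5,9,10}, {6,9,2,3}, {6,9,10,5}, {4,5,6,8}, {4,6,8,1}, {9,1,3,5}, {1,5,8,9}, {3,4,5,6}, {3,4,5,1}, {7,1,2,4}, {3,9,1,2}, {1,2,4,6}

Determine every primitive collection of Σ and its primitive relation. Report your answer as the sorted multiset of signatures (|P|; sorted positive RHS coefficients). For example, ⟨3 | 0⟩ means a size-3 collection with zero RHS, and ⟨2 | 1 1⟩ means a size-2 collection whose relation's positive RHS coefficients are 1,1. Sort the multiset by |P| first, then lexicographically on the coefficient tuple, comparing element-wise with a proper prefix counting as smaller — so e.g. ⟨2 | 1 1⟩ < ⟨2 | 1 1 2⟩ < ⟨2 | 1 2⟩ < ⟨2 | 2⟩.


|primitive collections| = 17. Relations:

  P={4,9}:  v_{4} + v_{9} = 0  ⇒ sig = ⟨2 | 0⟩
  P={2,5}:  v_{2} + v_{5} = v_{3}  ⇒ sig = ⟨2 | 1⟩
  P={3,8}:  v_{3} + v_{8} = v_{4}  ⇒ sig = ⟨2 | 1⟩
  P={1,10}:  v_{1} + v_{10} = v_{3} + v_{9}  ⇒ sig = ⟨2 | 1 1⟩
  P={8,10}:  v_{8} + v_{10} = v_{5} + v_{6}  ⇒ sig = ⟨2 | 1 1⟩
  P={2,8}:  v_{2} + v_{8} = v_{1} + v_{4} + v_{6}  ⇒ sig = ⟨2 | 1 1 1⟩
  P={4,10}:  v_{4} + v_{10} = v_{3} + v_{5} + v_{6}  ⇒ sig = ⟨2 | 1 1 1⟩
  P={7,9}:  v_{7} + v_{9} = v_{1} + v_{2} + v_{3}  ⇒ sig = ⟨2 | 1 1 1⟩
  P={2,10}:  v_{2} + v_{10} = 2·v_{3} + v_{6} + v_{9}  ⇒ sig = ⟨2 | 1 1 2⟩
  P={5,7}:  v_{5} + v_{7} = v_{1} + 2·v_{3} + v_{4}  ⇒ sig = ⟨2 | 1 1 2⟩
  P={7,8}:  v_{7} + v_{8} = v_{1} + v_{2} + 2·v_{4}  ⇒ sig = ⟨2 | 1 1 2⟩
  P={6,7}:  v_{6} + v_{7} = 2·v_{2} + v_{4}  ⇒ sig = ⟨2 | 1 2⟩
  P={7,10}:  v_{7} + v_{10} = v_{2} + 2·v_{3}  ⇒ sig = ⟨2 | 1 2⟩
  P={1,5,6}:  v_{1} + v_{5} + v_{6} = 0  ⇒ sig = ⟨3 | 0⟩
  P={1,3,6}:  v_{1} + v_{3} + v_{6} = v_{2}  ⇒ sig = ⟨3 | 1⟩
  P={1,2,3,4}:  v_{1} + v_{2} + v_{3} + v_{4} = v_{7}  ⇒ sig = ⟨4 | 1⟩
  P={3,5,6,9}:  v_{3} + v_{5} + v_{6} + v_{9} = v_{10}  ⇒ sig = ⟨4 | 1⟩

Hence PRS(X_Σ) =
[⟨2 | 0⟩, ⟨2 | 1⟩, ⟨2 | 1⟩, ⟨2 | 1 1⟩, ⟨2 | 1 1⟩, ⟨2 | 1 1 1⟩, ⟨2 | 1 1 1⟩, ⟨2 | 1 1 1⟩, ⟨2 | 1 1 2⟩, ⟨2 | 1 1 2⟩, ⟨2 | 1 1 2⟩, ⟨2 | 1 2⟩, ⟨2 | 1 2⟩, ⟨3 | 0⟩, ⟨3 | 1⟩, ⟨4 | 1⟩, ⟨4 | 1⟩]


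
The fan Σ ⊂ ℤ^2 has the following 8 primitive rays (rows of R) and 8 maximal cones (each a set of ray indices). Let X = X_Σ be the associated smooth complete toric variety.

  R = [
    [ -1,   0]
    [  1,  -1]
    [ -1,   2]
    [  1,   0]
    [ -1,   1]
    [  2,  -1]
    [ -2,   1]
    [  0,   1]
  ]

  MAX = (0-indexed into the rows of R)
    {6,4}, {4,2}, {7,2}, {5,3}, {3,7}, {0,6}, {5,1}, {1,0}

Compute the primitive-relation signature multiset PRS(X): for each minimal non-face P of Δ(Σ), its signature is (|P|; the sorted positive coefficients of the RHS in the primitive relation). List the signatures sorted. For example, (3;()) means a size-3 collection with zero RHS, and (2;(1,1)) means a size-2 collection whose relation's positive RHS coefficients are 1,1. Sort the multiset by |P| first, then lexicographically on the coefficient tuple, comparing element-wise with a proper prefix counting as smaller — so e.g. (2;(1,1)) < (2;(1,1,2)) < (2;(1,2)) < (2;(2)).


Primitive collections (20):

  P={0,3}:  v_{0} + v_{3} = 0  →  sig = (2;())
  P={1,4}:  v_{1} + v_{4} = 0  →  sig = (2;())
  P={5,6}:  v_{5} + v_{6} = 0  →  sig = (2;())
  P={0,4}:  v_{0} + v_{4} = v_{6}  →  sig = (2;(1))
  P={0,5}:  v_{0} + v_{5} = v_{1}  →  sig = (2;(1))
  P={0,7}:  v_{0} + v_{7} = v_{4}  →  sig = (2;(1))
  P={1,2}:  v_{1} + v_{2} = v_{7}  →  sig = (2;(1))
  P={1,3}:  v_{1} + v_{3} = v_{5}  →  sig = (2;(1))
  P={1,6}:  v_{1} + v_{6} = v_{0}  →  sig = (2;(1))
  P={1,7}:  v_{1} + v_{7} = v_{3}  →  sig = (2;(1))
  P={3,4}:  v_{3} + v_{4} = v_{7}  →  sig = (2;(1))
  P={3,6}:  v_{3} + v_{6} = v_{4}  →  sig = (2;(1))
  P={4,5}:  v_{4} + v_{5} = v_{3}  →  sig = (2;(1))
  P={4,7}:  v_{4} + v_{7} = v_{2}  →  sig = (2;(1))
  P={2,5}:  v_{2} + v_{5} = v_{3} + v_{7}  →  sig = (2;(1,1))
  P={0,2}:  v_{0} + v_{2} = 2·v_{4}  →  sig = (2;(2))
  P={2,3}:  v_{2} + v_{3} = 2·v_{7}  →  sig = (2;(2))
  P={5,7}:  v_{5} + v_{7} = 2·v_{3}  →  sig = (2;(2))
  P={6,7}:  v_{6} + v_{7} = 2·v_{4}  →  sig = (2;(2))
  P={2,6}:  v_{2} + v_{6} = 3·v_{4}  →  sig = (2;(3))

Sorted signature multiset PRS(X):
    |P|=2: 20 collections, coeffs (), (), (), (1), (1), (1), (1), (1), (1), (1), (1), (1), (1), (1), (1,1), (2), (2), (2), (2), (3)


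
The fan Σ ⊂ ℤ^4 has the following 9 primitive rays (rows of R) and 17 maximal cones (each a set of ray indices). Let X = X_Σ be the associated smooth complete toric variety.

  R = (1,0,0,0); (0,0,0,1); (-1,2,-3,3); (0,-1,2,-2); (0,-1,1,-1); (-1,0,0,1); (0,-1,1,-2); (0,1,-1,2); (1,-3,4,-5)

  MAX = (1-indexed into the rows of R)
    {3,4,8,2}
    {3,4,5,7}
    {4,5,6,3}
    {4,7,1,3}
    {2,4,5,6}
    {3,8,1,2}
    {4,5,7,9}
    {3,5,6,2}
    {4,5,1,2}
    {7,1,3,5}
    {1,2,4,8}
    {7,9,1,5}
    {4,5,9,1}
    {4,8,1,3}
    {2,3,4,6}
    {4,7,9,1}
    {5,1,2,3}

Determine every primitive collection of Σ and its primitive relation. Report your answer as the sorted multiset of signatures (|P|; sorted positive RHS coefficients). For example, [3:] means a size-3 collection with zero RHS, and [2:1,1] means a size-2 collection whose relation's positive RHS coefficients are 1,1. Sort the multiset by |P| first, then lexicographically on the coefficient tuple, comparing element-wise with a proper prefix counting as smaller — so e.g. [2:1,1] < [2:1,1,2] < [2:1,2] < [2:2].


The 14 primitive collections of Σ (r=9, n=4):

  P = {7,8}:  v_{7} + v_{8} = 0  ⇒ sig = [2:]
  P = {1,6}:  v_{1} + v_{6} = v_{2}  ⇒ sig = [2:1]
  P = {2,7}:  v_{2} + v_{7} = v_{5}  ⇒ sig = [2:1]
  P = {3,9}:  v_{3} + v_{9} = v_{7}  ⇒ sig = [2:1]
  P = {5,8}:  v_{5} + v_{8} = v_{2}  ⇒ sig = [2:1]
  P = {8,9}:  v_{8} + v_{9} = v_{1} + v_{4} + v_{5}  ⇒ sig = [2:1,1,1]
  P = {2,9}:  v_{2} + v_{9} = v_{1} + v_{4} + 2·v_{5}  ⇒ sig = [2:1,1,2]
  P = {6,7}:  v_{6} + v_{7} = v_{3} + v_{4} + 2·v_{5}  ⇒ sig = [2:1,1,2]
  P = {6,8}:  v_{6} + v_{8} = 2·v_{2} + v_{3} + v_{4}  ⇒ sig = [2:1,1,2]
  P = {6,9}:  v_{6} + v_{9} = v_{4} + 2·v_{5}  ⇒ sig = [2:1,2]
  P = {1,3,4,5}:  v_{1} + v_{3} + v_{4} + v_{5} = 0  ⇒ sig = [4:]
  P = {1,2,3,4}:  v_{1} + v_{2} + v_{3} + v_{4} = v_{8}  ⇒ sig = [4:1]
  P = {1,4,5,7}:  v_{1} + v_{4} + v_{5} + v_{7} = v_{9}  ⇒ sig = [4:1]
  P = {2,3,4,5}:  v_{2} + v_{3} + v_{4} + v_{5} = v_{6}  ⇒ sig = [4:1]

so the primitive-relation signature multiset is
{ [2:],  [2:1] ×4,  [2:1,1,1],  [2:1,1,2] ×3,  [2:1,2],  [4:],  [4:1] ×3 }


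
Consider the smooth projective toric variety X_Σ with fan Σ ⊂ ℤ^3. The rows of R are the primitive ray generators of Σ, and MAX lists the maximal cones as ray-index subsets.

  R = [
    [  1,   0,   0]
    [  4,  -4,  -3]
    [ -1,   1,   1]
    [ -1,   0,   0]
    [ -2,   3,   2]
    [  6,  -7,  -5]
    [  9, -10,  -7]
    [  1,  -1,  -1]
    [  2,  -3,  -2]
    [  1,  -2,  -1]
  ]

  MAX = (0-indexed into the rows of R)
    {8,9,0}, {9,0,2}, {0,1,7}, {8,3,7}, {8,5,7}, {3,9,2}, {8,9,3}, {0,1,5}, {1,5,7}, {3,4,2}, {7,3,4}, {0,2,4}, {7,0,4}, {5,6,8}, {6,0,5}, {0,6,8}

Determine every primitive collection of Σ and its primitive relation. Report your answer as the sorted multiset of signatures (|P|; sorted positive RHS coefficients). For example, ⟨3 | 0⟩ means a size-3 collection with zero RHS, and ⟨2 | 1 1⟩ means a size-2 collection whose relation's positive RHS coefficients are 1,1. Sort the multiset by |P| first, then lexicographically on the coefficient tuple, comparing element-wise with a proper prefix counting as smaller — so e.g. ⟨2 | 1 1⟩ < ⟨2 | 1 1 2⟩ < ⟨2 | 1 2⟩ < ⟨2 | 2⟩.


Δ(Σ) — 10 vertices, 24 min non-faces:

  P={0,3}:  v_{0} + v_{3} = 0 — sig = ⟨2 | 0⟩
  P={2,7}:  v_{2} + v_{7} = 0 — sig = ⟨2 | 0⟩
  P={4,8}:  v_{4} + v_{8} = 0 — sig = ⟨2 | 0⟩
  P={1,8}:  v_{1} + v_{8} = v_{5} — sig = ⟨2 | 1⟩
  P={2,8}:  v_{2} + v_{8} = v_{9} — sig = ⟨2 | 1⟩
  P={4,5}:  v_{4} + v_{5} = v_{1} — sig = ⟨2 | 1⟩
  P={4,9}:  v_{4} + v_{9} = v_{2} — sig = ⟨2 | 1⟩
  P={7,9}:  v_{7} + v_{9} = v_{8} — sig = ⟨2 | 1⟩
  P={1,2}:  v_{1} + v_{2} = v_{0} + v_{8} — sig = ⟨2 | 1 1⟩
  P={1,3}:  v_{1} + v_{3} = v_{7} + v_{8} — sig = ⟨2 | 1 1⟩
  P={1,4}:  v_{1} + v_{4} = v_{0} + v_{7} — sig = ⟨2 | 1 1⟩
  P={3,6}:  v_{3} + v_{6} = v_{5} + v_{8} — sig = ⟨2 | 1 1⟩
  P={4,6}:  v_{4} + v_{6} = v_{0} + v_{5} — sig = ⟨2 | 1 1⟩
  P={6,7}:  v_{6} + v_{7} = v_{1} + v_{5} — sig = ⟨2 | 1 1⟩
  P={1,6}:  v_{1} + v_{6} = v_{0} + 2·v_{5} — sig = ⟨2 | 1 2⟩
  P={1,9}:  v_{1} + v_{9} = v_{0} + 2·v_{8} — sig = ⟨2 | 1 2⟩
  P={2,5}:  v_{2} + v_{5} = v_{0} + 2·v_{8} — sig = ⟨2 | 1 2⟩
  P={3,5}:  v_{3} + v_{5} = v_{7} + 2·v_{8} — sig = ⟨2 | 1 2⟩
  P={5,9}:  v_{5} + v_{9} = v_{0} + 3·v_{8} — sig = ⟨2 | 1 3⟩
  P={2,6}:  v_{2} + v_{6} = 2·v_{0} + 3·v_{8} — sig = ⟨2 | 2 3⟩
  P={6,9}:  v_{6} + v_{9} = 2·v_{0} + 4·v_{8} — sig = ⟨2 | 2 4⟩
  P={0,5,8}:  v_{0} + v_{5} + v_{8} = v_{6} — sig = ⟨3 | 1⟩
  P={0,7,8}:  v_{0} + v_{7} + v_{8} = v_{1} — sig = ⟨3 | 1⟩
  P={0,5,7}:  v_{0} + v_{5} + v_{7} = 2·v_{1} — sig = ⟨3 | 2⟩

so the primitive-relation signature multiset is
    |P|=2: 21 collections, coeffs (), (), (), (1), (1), (1), (1), (1), (1,1), (1,1), (1,1), (1,1), (1,1), (1,1), (1,2), (1,2), (1,2), (1,2), (1,3), (2,3), (2,4)
    |P|=3: 3 collections, coeffs (1), (1), (2)


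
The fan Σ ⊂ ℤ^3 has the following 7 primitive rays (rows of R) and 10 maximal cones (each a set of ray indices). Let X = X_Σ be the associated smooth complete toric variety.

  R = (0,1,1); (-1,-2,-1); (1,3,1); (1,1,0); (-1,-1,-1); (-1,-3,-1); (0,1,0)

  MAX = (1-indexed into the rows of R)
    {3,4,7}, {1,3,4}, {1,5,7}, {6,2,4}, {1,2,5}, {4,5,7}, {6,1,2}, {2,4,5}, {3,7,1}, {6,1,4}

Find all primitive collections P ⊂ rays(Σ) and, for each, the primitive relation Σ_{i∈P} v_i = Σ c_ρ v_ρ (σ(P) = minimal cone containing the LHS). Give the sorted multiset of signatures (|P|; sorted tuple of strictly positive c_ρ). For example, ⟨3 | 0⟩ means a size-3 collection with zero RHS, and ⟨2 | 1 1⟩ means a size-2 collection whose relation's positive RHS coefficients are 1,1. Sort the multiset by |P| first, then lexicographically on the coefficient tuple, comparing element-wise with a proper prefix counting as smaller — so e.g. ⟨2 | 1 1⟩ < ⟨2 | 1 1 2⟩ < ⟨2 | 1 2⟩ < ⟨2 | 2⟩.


Minimal non-faces — 9 found among 7 rays, 10 max cones:

  P = {3,6}:  v_{3} + v_{6} = 0 ; sig = ⟨2 | 0⟩
  P = {2,3}:  v_{2} + v_{3} = v_{7} ; sig = ⟨2 | 1⟩
  P = {2,7}:  v_{2} + v_{7} = v_{5} ; sig = ⟨2 | 1⟩
  P = {6,7}:  v_{6} + v_{7} = v_{2} ; sig = ⟨2 | 1⟩
  P = {3,5}:  v_{3} + v_{5} = 2·v_{7} ; sig = ⟨2 | 2⟩
  P = {5,6}:  v_{5} + v_{6} = 2·v_{2} ; sig = ⟨2 | 2⟩
  P = {1,2,4}:  v_{1} + v_{2} + v_{4} = 0 ; sig = ⟨3 | 0⟩
  P = {1,4,5}:  v_{1} + v_{4} + v_{5} = v_{7} ; sig = ⟨3 | 1⟩
  P = {1,4,7}:  v_{1} + v_{4} + v_{7} = v_{3} ; sig = ⟨3 | 1⟩

so the primitive-relation signature multiset is
    |P|=2: 6 collections, coeffs (), (1), (1), (1), (2), (2)
    |P|=3: 3 collections, coeffs (), (1), (1)


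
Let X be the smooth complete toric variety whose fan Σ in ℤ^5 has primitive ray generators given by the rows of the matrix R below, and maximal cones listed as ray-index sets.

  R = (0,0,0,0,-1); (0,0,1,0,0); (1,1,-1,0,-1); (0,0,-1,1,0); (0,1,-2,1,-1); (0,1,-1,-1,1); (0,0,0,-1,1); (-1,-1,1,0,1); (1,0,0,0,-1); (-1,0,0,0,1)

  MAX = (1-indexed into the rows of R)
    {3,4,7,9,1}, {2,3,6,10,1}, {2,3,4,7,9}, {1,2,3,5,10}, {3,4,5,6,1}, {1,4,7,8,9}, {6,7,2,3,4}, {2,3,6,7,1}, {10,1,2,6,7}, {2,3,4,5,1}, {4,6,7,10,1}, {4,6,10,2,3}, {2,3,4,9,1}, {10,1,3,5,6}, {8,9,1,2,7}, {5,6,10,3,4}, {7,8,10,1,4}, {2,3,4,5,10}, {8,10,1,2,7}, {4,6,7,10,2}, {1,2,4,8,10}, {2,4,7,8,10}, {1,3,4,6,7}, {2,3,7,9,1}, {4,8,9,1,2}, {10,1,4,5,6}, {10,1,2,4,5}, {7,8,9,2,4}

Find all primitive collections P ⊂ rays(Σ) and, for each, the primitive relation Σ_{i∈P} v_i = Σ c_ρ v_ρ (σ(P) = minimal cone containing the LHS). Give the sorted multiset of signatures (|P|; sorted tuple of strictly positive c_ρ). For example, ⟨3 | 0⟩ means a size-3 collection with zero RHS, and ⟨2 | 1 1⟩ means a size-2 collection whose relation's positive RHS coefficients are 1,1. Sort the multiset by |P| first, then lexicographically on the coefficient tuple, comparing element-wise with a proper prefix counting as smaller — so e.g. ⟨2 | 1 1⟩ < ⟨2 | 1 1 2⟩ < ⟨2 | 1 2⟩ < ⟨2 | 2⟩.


Minimal non-faces — 12 found among 10 rays, 28 max cones:

  • {3,8}:  v_{3} + v_{8} = 0  →  sig = ⟨2 | 0⟩
  • {9,10}:  v_{9} + v_{10} = 0  →  sig = ⟨2 | 0⟩
  • {6,8}:  v_{6} + v_{8} = v_{7} + v_{10}  →  sig = ⟨2 | 1 1⟩
  • {6,9}:  v_{6} + v_{9} = v_{3} + v_{7}  →  sig = ⟨2 | 1 1⟩
  • {5,7}:  v_{5} + v_{7} = v_{1} + v_{4} + v_{6}  →  sig = ⟨2 | 1 1 1⟩
  • {5,8}:  v_{5} + v_{8} = v_{1} + v_{4} + v_{10}  →  sig = ⟨2 | 1 1 1⟩
  • {5,9}:  v_{5} + v_{9} = v_{1} + v_{3} + v_{4}  →  sig = ⟨2 | 1 1 1⟩
  • {3,7,10}:  v_{3} + v_{7} + v_{10} = v_{6}  →  sig = ⟨3 | 1⟩
  • {2,5,6}:  v_{2} + v_{5} + v_{6} = 2·v_{3} + 2·v_{10}  →  sig = ⟨3 | 2 2⟩
  • {1,2,4,7}:  v_{1} + v_{2} + v_{4} + v_{7} = 0  →  sig = ⟨4 | 0⟩
  • {1,3,4,10}:  v_{1} + v_{3} + v_{4} + v_{10} = v_{5}  →  sig = ⟨4 | 1⟩
  • {1,2,4,6}:  v_{1} + v_{2} + v_{4} + v_{6} = v_{3} + v_{10}  →  sig = ⟨4 | 1 1⟩

Signatures (|P|; sorted positive RHS coefficients), sorted:
    ⟨2 | 0⟩
    ⟨2 | 0⟩
    ⟨2 | 1 1⟩
    ⟨2 | 1 1⟩
    ⟨2 | 1 1 1⟩
    ⟨2 | 1 1 1⟩
    ⟨2 | 1 1 1⟩
    ⟨3 | 1⟩
    ⟨3 | 2 2⟩
    ⟨4 | 0⟩
    ⟨4 | 1⟩
    ⟨4 | 1 1⟩


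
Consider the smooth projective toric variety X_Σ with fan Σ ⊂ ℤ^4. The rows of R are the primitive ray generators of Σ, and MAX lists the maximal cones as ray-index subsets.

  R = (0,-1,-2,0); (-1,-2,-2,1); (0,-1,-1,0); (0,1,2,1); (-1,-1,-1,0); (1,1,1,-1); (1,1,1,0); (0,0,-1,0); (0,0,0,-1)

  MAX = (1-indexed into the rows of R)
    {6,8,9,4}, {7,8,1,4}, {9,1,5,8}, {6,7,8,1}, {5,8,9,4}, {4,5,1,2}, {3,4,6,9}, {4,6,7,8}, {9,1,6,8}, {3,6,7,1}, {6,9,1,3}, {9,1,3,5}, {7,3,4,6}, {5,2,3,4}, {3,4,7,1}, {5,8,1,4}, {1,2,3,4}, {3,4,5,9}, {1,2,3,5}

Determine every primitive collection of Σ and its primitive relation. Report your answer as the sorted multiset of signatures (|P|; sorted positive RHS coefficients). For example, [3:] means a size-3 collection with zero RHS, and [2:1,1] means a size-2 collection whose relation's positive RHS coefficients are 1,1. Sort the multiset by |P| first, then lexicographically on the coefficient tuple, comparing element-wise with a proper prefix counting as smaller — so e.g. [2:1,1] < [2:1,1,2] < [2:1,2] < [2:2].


|primitive collections| = 11. Relations:

  • {5,7}:  v_{5} + v_{7} = 0  so sig = [2:]
  • {2,6}:  v_{2} + v_{6} = v_{3}  so sig = [2:1]
  • {3,8}:  v_{3} + v_{8} = v_{1}  so sig = [2:1]
  • {5,6}:  v_{5} + v_{6} = v_{9}  so sig = [2:1]
  • {7,9}:  v_{7} + v_{9} = v_{6}  so sig = [2:1]
  • {2,9}:  v_{2} + v_{9} = v_{3} + v_{5}  so sig = [2:1,1]
  • {2,7}:  v_{2} + v_{7} = v_{1} + v_{3} + v_{4}  so sig = [2:1,1,1]
  • {2,8}:  v_{2} + v_{8} = 2·v_{1} + v_{4} + v_{5}  so sig = [2:1,1,2]
  • {1,4,9}:  v_{1} + v_{4} + v_{9} = 0  so sig = [3:]
  • {1,4,6}:  v_{1} + v_{4} + v_{6} = v_{7}  so sig = [3:1]
  • {1,3,4,5}:  v_{1} + v_{3} + v_{4} + v_{5} = v_{2}  so sig = [4:1]

Hence PRS(X_Σ) =
{ [2:],  [2:1] ×4,  [2:1,1],  [2:1,1,1],  [2:1,1,2],  [3:],  [3:1],  [4:1] }


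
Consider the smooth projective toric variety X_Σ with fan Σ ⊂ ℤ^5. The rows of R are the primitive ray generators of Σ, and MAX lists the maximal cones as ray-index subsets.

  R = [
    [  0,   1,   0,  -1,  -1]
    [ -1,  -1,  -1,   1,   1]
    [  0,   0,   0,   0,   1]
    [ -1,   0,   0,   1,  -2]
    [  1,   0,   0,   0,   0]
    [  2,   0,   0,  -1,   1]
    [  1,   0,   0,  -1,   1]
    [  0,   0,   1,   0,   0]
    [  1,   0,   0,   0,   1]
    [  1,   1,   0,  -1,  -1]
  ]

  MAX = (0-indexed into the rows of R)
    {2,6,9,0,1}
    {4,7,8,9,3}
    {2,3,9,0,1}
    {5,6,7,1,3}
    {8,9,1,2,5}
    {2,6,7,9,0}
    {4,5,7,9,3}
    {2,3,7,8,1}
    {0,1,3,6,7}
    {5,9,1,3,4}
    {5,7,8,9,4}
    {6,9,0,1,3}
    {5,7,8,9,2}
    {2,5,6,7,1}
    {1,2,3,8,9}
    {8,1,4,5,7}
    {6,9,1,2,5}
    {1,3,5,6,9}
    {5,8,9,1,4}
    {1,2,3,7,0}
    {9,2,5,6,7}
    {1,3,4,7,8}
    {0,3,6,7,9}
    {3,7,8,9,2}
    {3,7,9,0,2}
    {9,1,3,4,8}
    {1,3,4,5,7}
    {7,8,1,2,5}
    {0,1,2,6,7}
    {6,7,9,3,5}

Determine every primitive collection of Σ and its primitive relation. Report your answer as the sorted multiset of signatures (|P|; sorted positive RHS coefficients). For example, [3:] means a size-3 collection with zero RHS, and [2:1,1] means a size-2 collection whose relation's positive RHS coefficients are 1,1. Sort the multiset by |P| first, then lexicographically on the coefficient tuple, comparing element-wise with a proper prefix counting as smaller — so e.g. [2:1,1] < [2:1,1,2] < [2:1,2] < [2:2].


Σ has 10 primitive collections:

  P={0,4}:  v_{0} + v_{4} = v_{9}  so sig = [2:1]
  P={2,4}:  v_{2} + v_{4} = v_{8}  so sig = [2:1]
  P={4,6}:  v_{4} + v_{6} = v_{5}  so sig = [2:1]
  P={0,5}:  v_{0} + v_{5} = v_{6} + v_{9}  so sig = [2:1,1]
  P={0,8}:  v_{0} + v_{8} = v_{2} + v_{9}  so sig = [2:1,1]
  P={6,8}:  v_{6} + v_{8} = v_{2} + v_{5}  so sig = [2:1,1]
  P={1,7,9}:  v_{1} + v_{7} + v_{9} = 0  so sig = [3:]
  P={2,3,6}:  v_{2} + v_{3} + v_{6} = 0  so sig = [3:]
  P={2,3,5}:  v_{2} + v_{3} + v_{5} = v_{4}  so sig = [3:1]
  P={3,5,8}:  v_{3} + v_{5} + v_{8} = 2·v_{4}  so sig = [3:2]

Sorted signature multiset PRS(X):
{ [2:1] ×3,  [2:1,1] ×3,  [3:] ×2,  [3:1],  [3:2] }


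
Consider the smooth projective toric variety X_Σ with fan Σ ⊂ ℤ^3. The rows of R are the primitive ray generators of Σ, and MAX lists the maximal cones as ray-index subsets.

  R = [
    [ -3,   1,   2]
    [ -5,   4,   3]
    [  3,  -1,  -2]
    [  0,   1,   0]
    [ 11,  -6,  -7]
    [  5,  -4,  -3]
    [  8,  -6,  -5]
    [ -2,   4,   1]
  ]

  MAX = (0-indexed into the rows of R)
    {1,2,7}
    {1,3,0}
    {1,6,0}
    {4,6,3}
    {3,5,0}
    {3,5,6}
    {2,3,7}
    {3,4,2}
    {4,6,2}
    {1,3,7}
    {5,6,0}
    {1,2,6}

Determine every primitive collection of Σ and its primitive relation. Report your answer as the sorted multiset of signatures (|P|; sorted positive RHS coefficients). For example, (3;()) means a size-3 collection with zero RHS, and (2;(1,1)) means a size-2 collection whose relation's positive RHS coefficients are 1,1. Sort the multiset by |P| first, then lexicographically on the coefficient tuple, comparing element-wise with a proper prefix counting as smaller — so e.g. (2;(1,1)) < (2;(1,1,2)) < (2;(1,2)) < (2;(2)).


Σ has 14 primitive collections:

  {0,2}:  v_{0} + v_{2} = 0 ; sig = (2;())
  {1,5}:  v_{1} + v_{5} = 0 ; sig = (2;())
  {0,4}:  v_{0} + v_{4} = v_{3} + v_{6} ; sig = (2;(1,1))
  {0,7}:  v_{0} + v_{7} = v_{1} + v_{3} ; sig = (2;(1,1))
  {2,5}:  v_{2} + v_{5} = v_{3} + v_{6} ; sig = (2;(1,1))
  {5,7}:  v_{5} + v_{7} = v_{2} + v_{3} ; sig = (2;(1,1))
  {4,7}:  v_{4} + v_{7} = 3·v_{2} + v_{3} ; sig = (2;(1,3))
  {1,4}:  v_{1} + v_{4} = 2·v_{2} ; sig = (2;(2))
  {6,7}:  v_{6} + v_{7} = 2·v_{2} ; sig = (2;(2))
  {4,5}:  v_{4} + v_{5} = 2·v_{3} + 2·v_{6} ; sig = (2;(2,2))
  {0,3,6}:  v_{0} + v_{3} + v_{6} = v_{5} ; sig = (3;(1))
  {1,2,3}:  v_{1} + v_{2} + v_{3} = v_{7} ; sig = (3;(1))
  {1,3,6}:  v_{1} + v_{3} + v_{6} = v_{2} ; sig = (3;(1))
  {2,3,6}:  v_{2} + v_{3} + v_{6} = v_{4} ; sig = (3;(1))

Sorted signature multiset PRS(X):
    (2;())
    (2;())
    (2;(1,1))
    (2;(1,1))
    (2;(1,1))
    (2;(1,1))
    (2;(1,3))
    (2;(2))
    (2;(2))
    (2;(2,2))
    (3;(1))
    (3;(1))
    (3;(1))
    (3;(1))


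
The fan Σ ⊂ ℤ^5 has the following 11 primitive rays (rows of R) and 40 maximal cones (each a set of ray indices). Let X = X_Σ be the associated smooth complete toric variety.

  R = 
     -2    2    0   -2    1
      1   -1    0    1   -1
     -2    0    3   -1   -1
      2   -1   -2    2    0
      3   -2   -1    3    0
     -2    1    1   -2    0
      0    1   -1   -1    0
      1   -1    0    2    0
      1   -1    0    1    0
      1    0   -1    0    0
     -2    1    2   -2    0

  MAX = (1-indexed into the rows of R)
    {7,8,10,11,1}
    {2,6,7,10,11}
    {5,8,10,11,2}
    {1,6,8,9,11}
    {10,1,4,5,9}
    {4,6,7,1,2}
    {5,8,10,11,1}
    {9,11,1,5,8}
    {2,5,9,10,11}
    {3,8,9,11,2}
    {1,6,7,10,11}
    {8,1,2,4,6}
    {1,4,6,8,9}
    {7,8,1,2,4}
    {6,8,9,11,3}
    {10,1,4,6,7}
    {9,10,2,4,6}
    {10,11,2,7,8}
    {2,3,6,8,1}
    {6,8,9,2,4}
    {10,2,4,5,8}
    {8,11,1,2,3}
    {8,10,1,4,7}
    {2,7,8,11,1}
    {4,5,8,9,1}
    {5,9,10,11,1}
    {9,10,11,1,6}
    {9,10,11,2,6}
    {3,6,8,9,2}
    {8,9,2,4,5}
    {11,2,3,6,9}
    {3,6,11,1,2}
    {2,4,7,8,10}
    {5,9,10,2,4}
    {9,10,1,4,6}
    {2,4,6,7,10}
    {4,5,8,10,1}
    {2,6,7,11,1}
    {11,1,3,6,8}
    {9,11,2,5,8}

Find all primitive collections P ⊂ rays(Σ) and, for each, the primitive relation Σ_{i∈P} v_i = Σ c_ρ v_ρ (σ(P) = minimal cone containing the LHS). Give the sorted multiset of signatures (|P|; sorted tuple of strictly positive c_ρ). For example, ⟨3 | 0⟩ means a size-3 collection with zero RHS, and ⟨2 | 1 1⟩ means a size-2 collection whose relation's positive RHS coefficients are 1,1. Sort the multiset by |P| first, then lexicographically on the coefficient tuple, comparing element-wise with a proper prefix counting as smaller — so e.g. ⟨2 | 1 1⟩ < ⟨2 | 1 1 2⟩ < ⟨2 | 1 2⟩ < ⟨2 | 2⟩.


16 minimal non-faces of Δ(Σ) (on 11 rays):

  • {4,11}:  v_{4} + v_{11} = 0  ⟹  sig = ⟨2 | 0⟩
  • {5,6}:  v_{5} + v_{6} = v_{9}  ⟹  sig = ⟨2 | 1⟩
  • {7,9}:  v_{7} + v_{9} = v_{10}  ⟹  sig = ⟨2 | 1⟩
  • {3,10}:  v_{3} + v_{10} = v_{2} + v_{11}  ⟹  sig = ⟨2 | 1 1⟩
  • {3,4}:  v_{3} + v_{4} = v_{2} + v_{6} + v_{8}  ⟹  sig = ⟨2 | 1 1 1⟩
  • {3,5}:  v_{3} + v_{5} = v_{2} + v_{8} + v_{9} + v_{11}  ⟹  sig = ⟨2 | 1 1 1 1⟩
  • {3,7}:  v_{3} + v_{7} = v_{1} + 2·v_{2} + v_{11}  ⟹  sig = ⟨2 | 1 1 2⟩
  • {5,7}:  v_{5} + v_{7} = v_{8} + 2·v_{10}  ⟹  sig = ⟨2 | 1 2⟩
  • {1,2,9}:  v_{1} + v_{2} + v_{9} = 0  ⟹  sig = ⟨3 | 0⟩
  • {6,8,10}:  v_{6} + v_{8} + v_{10} = 0  ⟹  sig = ⟨3 | 0⟩
  • {1,2,10}:  v_{1} + v_{2} + v_{10} = v_{7}  ⟹  sig = ⟨3 | 1⟩
  • {8,9,10}:  v_{8} + v_{9} + v_{10} = v_{5}  ⟹  sig = ⟨3 | 1⟩
  • {1,2,5}:  v_{1} + v_{2} + v_{5} = v_{8} + v_{10}  ⟹  sig = ⟨3 | 1 1⟩
  • {6,7,8}:  v_{6} + v_{7} + v_{8} = v_{1} + v_{2}  ⟹  sig = ⟨3 | 1 1⟩
  • {1,3,9}:  v_{1} + v_{3} + v_{9} = v_{6} + v_{8} + v_{11}  ⟹  sig = ⟨3 | 1 1 1⟩
  • {2,6,8,11}:  v_{2} + v_{6} + v_{8} + v_{11} = v_{3}  ⟹  sig = ⟨4 | 1⟩

so the primitive-relation signature multiset is
[⟨2 | 0⟩, ⟨2 | 1⟩, ⟨2 | 1⟩, ⟨2 | 1 1⟩, ⟨2 | 1 1 1⟩, ⟨2 | 1 1 1 1⟩, ⟨2 | 1 1 2⟩, ⟨2 | 1 2⟩, ⟨3 | 0⟩, ⟨3 | 0⟩, ⟨3 | 1⟩, ⟨3 | 1⟩, ⟨3 | 1 1⟩, ⟨3 | 1 1⟩, ⟨3 | 1 1 1⟩, ⟨4 | 1⟩]


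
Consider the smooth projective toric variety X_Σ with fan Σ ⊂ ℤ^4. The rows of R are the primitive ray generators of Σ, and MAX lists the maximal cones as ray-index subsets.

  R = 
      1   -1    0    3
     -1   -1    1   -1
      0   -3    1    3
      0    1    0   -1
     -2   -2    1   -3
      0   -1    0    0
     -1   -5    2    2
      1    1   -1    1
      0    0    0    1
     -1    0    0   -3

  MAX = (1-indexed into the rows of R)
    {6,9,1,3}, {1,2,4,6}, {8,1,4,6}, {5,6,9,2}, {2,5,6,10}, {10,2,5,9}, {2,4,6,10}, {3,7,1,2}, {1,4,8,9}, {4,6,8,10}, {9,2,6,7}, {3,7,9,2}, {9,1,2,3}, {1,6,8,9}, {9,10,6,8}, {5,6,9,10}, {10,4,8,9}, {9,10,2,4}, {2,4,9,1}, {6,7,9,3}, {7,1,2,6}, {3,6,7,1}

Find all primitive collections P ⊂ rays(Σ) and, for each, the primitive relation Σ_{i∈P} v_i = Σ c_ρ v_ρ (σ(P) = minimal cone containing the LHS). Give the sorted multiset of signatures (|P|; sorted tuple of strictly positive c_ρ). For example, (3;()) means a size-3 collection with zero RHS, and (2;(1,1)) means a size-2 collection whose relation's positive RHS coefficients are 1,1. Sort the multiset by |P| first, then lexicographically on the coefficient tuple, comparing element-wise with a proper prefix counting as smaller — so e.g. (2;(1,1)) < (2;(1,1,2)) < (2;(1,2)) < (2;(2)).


|primitive collections| = 18. Relations:

  P = {2,8}:  v_{2} + v_{8} = 0  so sig = (2;())
  P = {1,10}:  v_{1} + v_{10} = v_{6}  so sig = (2;(1))
  P = {3,4}:  v_{3} + v_{4} = v_{1} + v_{2}  so sig = (2;(1,1))
  P = {4,5}:  v_{4} + v_{5} = v_{2} + v_{10}  so sig = (2;(1,1))
  P = {7,8}:  v_{7} + v_{8} = v_{3} + v_{6}  so sig = (2;(1,1))
  P = {3,8}:  v_{3} + v_{8} = v_{1} + v_{6} + v_{9}  so sig = (2;(1,1,1))
  P = {5,8}:  v_{5} + v_{8} = v_{6} + v_{9} + v_{10}  so sig = (2;(1,1,1))
  P = {1,5}:  v_{1} + v_{5} = v_{2} + 2·v_{6} + v_{9}  so sig = (2;(1,1,2))
  P = {3,10}:  v_{3} + v_{10} = v_{2} + 2·v_{6} + v_{9}  so sig = (2;(1,1,2))
  P = {4,7}:  v_{4} + v_{7} = v_{1} + 2·v_{2} + v_{6}  so sig = (2;(1,1,2))
  P = {7,10}:  v_{7} + v_{10} = 2·v_{2} + 3·v_{6} + v_{9}  so sig = (2;(1,2,3))
  P = {3,5}:  v_{3} + v_{5} = 2·v_{2} + 3·v_{6} + 2·v_{9}  so sig = (2;(2,2,3))
  P = {5,7}:  v_{5} + v_{7} = 3·v_{2} + 4·v_{6} + 2·v_{9}  so sig = (2;(2,3,4))
  P = {4,6,9}:  v_{4} + v_{6} + v_{9} = 0  so sig = (3;())
  P = {2,3,6}:  v_{2} + v_{3} + v_{6} = v_{7}  so sig = (3;(1))
  P = {1,7,9}:  v_{1} + v_{7} + v_{9} = 2·v_{3}  so sig = (3;(2))
  P = {1,2,6,9}:  v_{1} + v_{2} + v_{6} + v_{9} = v_{3}  so sig = (4;(1))
  P = {2,6,9,10}:  v_{2} + v_{6} + v_{9} + v_{10} = v_{5}  so sig = (4;(1))

Sorted signature multiset PRS(X):
    |P|=2: 13 collections, coeffs (), (1), (1,1), (1,1), (1,1), (1,1,1), (1,1,1), (1,1,2), (1,1,2), (1,1,2), (1,2,3), (2,2,3), (2,3,4)
    |P|=3: 3 collections, coeffs (), (1), (2)
    |P|=4: 2 collections, coeffs (1), (1)


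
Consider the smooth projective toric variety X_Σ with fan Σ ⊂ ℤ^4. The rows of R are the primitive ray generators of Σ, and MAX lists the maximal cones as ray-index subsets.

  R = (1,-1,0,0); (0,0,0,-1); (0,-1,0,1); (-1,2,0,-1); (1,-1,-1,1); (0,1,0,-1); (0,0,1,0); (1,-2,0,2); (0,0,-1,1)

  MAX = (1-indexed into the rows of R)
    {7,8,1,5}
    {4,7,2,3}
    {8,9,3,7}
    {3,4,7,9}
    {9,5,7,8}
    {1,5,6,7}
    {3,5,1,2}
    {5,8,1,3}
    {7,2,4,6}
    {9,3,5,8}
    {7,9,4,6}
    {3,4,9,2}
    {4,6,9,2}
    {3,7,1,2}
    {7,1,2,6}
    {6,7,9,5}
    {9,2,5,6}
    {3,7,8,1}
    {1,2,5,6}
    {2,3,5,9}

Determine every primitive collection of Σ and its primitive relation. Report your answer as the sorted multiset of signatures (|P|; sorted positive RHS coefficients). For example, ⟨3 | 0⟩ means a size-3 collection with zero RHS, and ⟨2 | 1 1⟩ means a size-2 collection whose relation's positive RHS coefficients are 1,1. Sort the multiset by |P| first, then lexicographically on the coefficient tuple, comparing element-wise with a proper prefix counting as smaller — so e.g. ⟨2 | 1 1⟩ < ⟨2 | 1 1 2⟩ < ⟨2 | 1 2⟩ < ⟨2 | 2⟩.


10 collections generate NE(X_Σ); each relation:

  {3,6}:  v_{3} + v_{6} = 0  →  sig = ⟨2 | 0⟩
  {1,4}:  v_{1} + v_{4} = v_{6}  →  sig = ⟨2 | 1⟩
  {1,9}:  v_{1} + v_{9} = v_{5}  →  sig = ⟨2 | 1⟩
  {2,8}:  v_{2} + v_{8} = v_{1} + v_{3}  →  sig = ⟨2 | 1 1⟩
  {4,5}:  v_{4} + v_{5} = v_{6} + v_{9}  →  sig = ⟨2 | 1 1⟩
  {4,8}:  v_{4} + v_{8} = v_{7} + v_{9}  →  sig = ⟨2 | 1 1⟩
  {6,8}:  v_{6} + v_{8} = v_{5} + v_{7}  →  sig = ⟨2 | 1 1⟩
  {2,7,9}:  v_{2} + v_{7} + v_{9} = 0  →  sig = ⟨3 | 0⟩
  {2,5,7}:  v_{2} + v_{5} + v_{7} = v_{1}  →  sig = ⟨3 | 1⟩
  {3,5,7}:  v_{3} + v_{5} + v_{7} = v_{8}  →  sig = ⟨3 | 1⟩

Signatures (|P|; sorted positive RHS coefficients), sorted:
    ⟨2 | 0⟩
    ⟨2 | 1⟩
    ⟨2 | 1⟩
    ⟨2 | 1 1⟩
    ⟨2 | 1 1⟩
    ⟨2 | 1 1⟩
    ⟨2 | 1 1⟩
    ⟨3 | 0⟩
    ⟨3 | 1⟩
    ⟨3 | 1⟩


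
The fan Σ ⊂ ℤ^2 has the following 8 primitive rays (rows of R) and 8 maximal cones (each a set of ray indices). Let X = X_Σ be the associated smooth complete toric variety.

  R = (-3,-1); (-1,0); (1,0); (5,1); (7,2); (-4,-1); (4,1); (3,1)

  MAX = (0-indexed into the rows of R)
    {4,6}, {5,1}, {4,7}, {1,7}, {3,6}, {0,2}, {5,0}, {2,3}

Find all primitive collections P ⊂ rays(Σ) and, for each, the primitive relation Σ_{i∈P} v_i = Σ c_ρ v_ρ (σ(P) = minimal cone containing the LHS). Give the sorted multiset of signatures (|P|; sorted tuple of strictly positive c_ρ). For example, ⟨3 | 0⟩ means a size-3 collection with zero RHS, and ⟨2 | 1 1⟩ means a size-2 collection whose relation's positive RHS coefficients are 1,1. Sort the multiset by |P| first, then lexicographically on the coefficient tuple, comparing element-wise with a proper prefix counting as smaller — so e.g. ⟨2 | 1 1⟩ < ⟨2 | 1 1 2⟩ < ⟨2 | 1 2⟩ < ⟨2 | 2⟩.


The 20 primitive collections of Σ (r=8, n=2):

  P = {0,7}:  v_{0} + v_{7} = 0  ⟹  sig = ⟨2 | 0⟩
  P = {1,2}:  v_{1} + v_{2} = 0  ⟹  sig = ⟨2 | 0⟩
  P = {5,6}:  v_{5} + v_{6} = 0  ⟹  sig = ⟨2 | 0⟩
  P = {0,1}:  v_{0} + v_{1} = v_{5}  ⟹  sig = ⟨2 | 1⟩
  P = {0,4}:  v_{0} + v_{4} = v_{6}  ⟹  sig = ⟨2 | 1⟩
  P = {0,6}:  v_{0} + v_{6} = v_{2}  ⟹  sig = ⟨2 | 1⟩
  P = {1,3}:  v_{1} + v_{3} = v_{6}  ⟹  sig = ⟨2 | 1⟩
  P = {1,6}:  v_{1} + v_{6} = v_{7}  ⟹  sig = ⟨2 | 1⟩
  P = {2,5}:  v_{2} + v_{5} = v_{0}  ⟹  sig = ⟨2 | 1⟩
  P = {2,6}:  v_{2} + v_{6} = v_{3}  ⟹  sig = ⟨2 | 1⟩
  P = {2,7}:  v_{2} + v_{7} = v_{6}  ⟹  sig = ⟨2 | 1⟩
  P = {3,5}:  v_{3} + v_{5} = v_{2}  ⟹  sig = ⟨2 | 1⟩
  P = {4,5}:  v_{4} + v_{5} = v_{7}  ⟹  sig = ⟨2 | 1⟩
  P = {5,7}:  v_{5} + v_{7} = v_{1}  ⟹  sig = ⟨2 | 1⟩
  P = {6,7}:  v_{6} + v_{7} = v_{4}  ⟹  sig = ⟨2 | 1⟩
  P = {0,3}:  v_{0} + v_{3} = 2·v_{2}  ⟹  sig = ⟨2 | 2⟩
  P = {1,4}:  v_{1} + v_{4} = 2·v_{7}  ⟹  sig = ⟨2 | 2⟩
  P = {2,4}:  v_{2} + v_{4} = 2·v_{6}  ⟹  sig = ⟨2 | 2⟩
  P = {3,7}:  v_{3} + v_{7} = 2·v_{6}  ⟹  sig = ⟨2 | 2⟩
  P = {3,4}:  v_{3} + v_{4} = 3·v_{6}  ⟹  sig = ⟨2 | 3⟩

Signatures (|P|; sorted positive RHS coefficients), sorted:
    |P|=2: 20 collections, coeffs (), (), (), (1), (1), (1), (1), (1), (1), (1), (1), (1), (1), (1), (1), (2), (2), (2), (2), (3)


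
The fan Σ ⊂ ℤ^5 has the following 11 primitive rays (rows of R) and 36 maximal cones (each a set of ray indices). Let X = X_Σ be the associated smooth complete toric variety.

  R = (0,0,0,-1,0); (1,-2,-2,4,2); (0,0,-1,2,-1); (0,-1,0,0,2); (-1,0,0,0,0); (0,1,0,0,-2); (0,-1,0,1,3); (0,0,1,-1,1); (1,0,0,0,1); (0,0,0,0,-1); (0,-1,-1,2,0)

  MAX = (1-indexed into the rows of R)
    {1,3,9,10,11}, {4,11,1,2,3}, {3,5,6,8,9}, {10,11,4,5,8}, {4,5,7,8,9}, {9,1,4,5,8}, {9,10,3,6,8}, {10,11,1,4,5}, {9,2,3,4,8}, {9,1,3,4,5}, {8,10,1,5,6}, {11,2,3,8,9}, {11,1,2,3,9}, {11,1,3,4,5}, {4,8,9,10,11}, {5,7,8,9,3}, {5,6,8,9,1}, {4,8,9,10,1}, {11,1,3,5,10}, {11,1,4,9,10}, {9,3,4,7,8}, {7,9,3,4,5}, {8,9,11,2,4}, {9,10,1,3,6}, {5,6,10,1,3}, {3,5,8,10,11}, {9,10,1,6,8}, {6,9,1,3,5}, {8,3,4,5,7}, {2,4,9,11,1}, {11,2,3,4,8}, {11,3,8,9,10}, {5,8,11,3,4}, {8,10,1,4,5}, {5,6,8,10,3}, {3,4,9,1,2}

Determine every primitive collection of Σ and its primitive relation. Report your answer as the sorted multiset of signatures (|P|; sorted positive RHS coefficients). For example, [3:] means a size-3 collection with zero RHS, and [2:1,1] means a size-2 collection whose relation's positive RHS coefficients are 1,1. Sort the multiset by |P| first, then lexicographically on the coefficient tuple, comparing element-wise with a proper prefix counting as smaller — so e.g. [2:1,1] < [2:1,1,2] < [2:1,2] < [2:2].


The 18 primitive collections of Σ (r=11, n=5):

  {4,6}:  v_{4} + v_{6} = 0 ; sig = [2:]
  {6,11}:  v_{6} + v_{11} = v_{3} + v_{10} ; sig = [2:1,1]
  {1,7}:  v_{1} + v_{7} = v_{4} + v_{5} + v_{9} ; sig = [2:1,1,1]
  {2,6}:  v_{2} + v_{6} = v_{3} + v_{9} + v_{11} ; sig = [2:1,1,1]
  {7,10}:  v_{7} + v_{10} = v_{3} + v_{4} + v_{8} ; sig = [2:1,1,1]
  {6,7}:  v_{6} + v_{7} = v_{3} + v_{5} + v_{8} + v_{9} ; sig = [2:1,1,1,1]
  {2,7}:  v_{2} + v_{7} = 3·v_{3} + 3·v_{4} + v_{8} + v_{9} ; sig = [2:1,1,3,3]
  {2,10}:  v_{2} + v_{10} = v_{9} + 2·v_{11} ; sig = [2:1,2]
  {7,11}:  v_{7} + v_{11} = 2·v_{3} + 2·v_{4} + v_{8} ; sig = [2:1,2,2]
  {2,5}:  v_{2} + v_{5} = 2·v_{3} + 2·v_{4} ; sig = [2:2,2]
  {1,3,8}:  v_{1} + v_{3} + v_{8} = 0 ; sig = [3:]
  {5,9,10}:  v_{5} + v_{9} + v_{10} = 0 ; sig = [3:]
  {3,4,10}:  v_{3} + v_{4} + v_{10} = v_{11} ; sig = [3:1]
  {1,8,11}:  v_{1} + v_{8} + v_{11} = v_{4} + v_{10} ; sig = [3:1,1]
  {5,9,11}:  v_{5} + v_{9} + v_{11} = v_{3} + v_{4} ; sig = [3:1,1]
  {1,2,8}:  v_{1} + v_{2} + v_{8} = v_{4} + v_{9} + v_{11} ; sig = [3:1,1,1]
  {3,4,9,11}:  v_{3} + v_{4} + v_{9} + v_{11} = v_{2} ; sig = [4:1]
  {3,4,5,8,9}:  v_{3} + v_{4} + v_{5} + v_{8} + v_{9} = v_{7} ; sig = [5:1]

Signatures (|P|; sorted positive RHS coefficients), sorted:
{ [2:],  [2:1,1],  [2:1,1,1] ×3,  [2:1,1,1,1],  [2:1,1,3,3],  [2:1,2],  [2:1,2,2],  [2:2,2],  [3:] ×2,  [3:1],  [3:1,1] ×2,  [3:1,1,1],  [4:1],  [5:1] }
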